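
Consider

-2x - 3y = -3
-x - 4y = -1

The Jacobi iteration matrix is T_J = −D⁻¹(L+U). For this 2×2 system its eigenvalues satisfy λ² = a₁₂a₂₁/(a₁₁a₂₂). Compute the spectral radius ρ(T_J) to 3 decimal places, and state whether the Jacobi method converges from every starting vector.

a₁₂a₂₁/(a₁₁a₂₂) = (-3)·(-1) / ((-2)·(-4)) = 0.375000
ρ = √|0.375000| = √0.375000 = 0.612
ρ < 1, so Jacobi converges

0.612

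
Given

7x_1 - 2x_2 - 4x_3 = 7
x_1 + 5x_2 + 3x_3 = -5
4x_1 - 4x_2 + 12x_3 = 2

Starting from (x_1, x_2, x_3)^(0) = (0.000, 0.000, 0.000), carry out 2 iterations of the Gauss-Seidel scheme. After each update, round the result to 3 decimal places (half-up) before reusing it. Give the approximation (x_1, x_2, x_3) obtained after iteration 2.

(0.333, -0.726, -0.186)

Iteration 1:
  x_1 = (7 - (-2)·0.000 - (-4)·0.000) / (7) = 1.000
  x_2 = (-5 - (1)·1.000 - (3)·0.000) / (5) = -1.200
  x_3 = (2 - (4)·1.000 - (-4)·-1.200) / (12) = -0.567
Iteration 2:
  x_1 = (7 - (-2)·-1.200 - (-4)·-0.567) / (7) = 0.333
  x_2 = (-5 - (1)·0.333 - (3)·-0.567) / (5) = -0.726
  x_3 = (2 - (4)·0.333 - (-4)·-0.726) / (12) = -0.186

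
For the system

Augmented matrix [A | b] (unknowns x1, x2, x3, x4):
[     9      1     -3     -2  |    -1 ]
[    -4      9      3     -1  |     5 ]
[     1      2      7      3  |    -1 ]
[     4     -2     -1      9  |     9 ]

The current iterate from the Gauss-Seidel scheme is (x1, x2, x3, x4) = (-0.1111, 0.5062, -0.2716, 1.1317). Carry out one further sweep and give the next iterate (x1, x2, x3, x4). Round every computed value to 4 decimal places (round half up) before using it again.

(-0.0064, 0.7690, -0.8467, 1.0797)

One sweep:
  x1 = (-1 - (1)·0.5062 - (-3)·-0.2716 - (-2)·1.1317) / (9) = -0.0064
  x2 = (5 - (-4)·-0.0064 - (3)·-0.2716 - (-1)·1.1317) / (9) = 0.7690
  x3 = (-1 - (1)·-0.0064 - (2)·0.7690 - (3)·1.1317) / (7) = -0.8467
  x4 = (9 - (4)·-0.0064 - (-2)·0.7690 - (-1)·-0.8467) / (9) = 1.0797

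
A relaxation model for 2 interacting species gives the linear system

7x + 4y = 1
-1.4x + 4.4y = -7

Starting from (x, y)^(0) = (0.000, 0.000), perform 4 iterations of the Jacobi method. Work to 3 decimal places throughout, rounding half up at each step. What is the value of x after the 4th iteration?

0.861

Iteration 1:
  x = (1 - (4)·0.000) / (7) = 0.143
  y = (-7 - (-1.4)·0.000) / (4.4) = -1.591
Iteration 2:
  x = (1 - (4)·-1.591) / (7) = 1.052
  y = (-7 - (-1.4)·0.143) / (4.4) = -1.545
Iteration 3:
  x = (1 - (4)·-1.545) / (7) = 1.026
  y = (-7 - (-1.4)·1.052) / (4.4) = -1.256
Iteration 4:
  x = (1 - (4)·-1.256) / (7) = 0.861
  y = (-7 - (-1.4)·1.026) / (4.4) = -1.264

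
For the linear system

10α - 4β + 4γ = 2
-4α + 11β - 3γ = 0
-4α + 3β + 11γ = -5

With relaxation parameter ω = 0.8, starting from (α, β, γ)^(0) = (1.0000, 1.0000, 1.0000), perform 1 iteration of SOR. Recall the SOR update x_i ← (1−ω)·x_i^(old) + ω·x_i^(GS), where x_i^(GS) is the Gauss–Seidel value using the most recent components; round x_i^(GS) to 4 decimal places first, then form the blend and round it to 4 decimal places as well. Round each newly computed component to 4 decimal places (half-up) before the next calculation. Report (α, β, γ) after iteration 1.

Iteration 1:
  α: GS value = (2 - (-4)·1.0000 - (4)·1.0000) / (10) = 0.2000;  α ← (1−ω)·1.0000 + ω·0.2000 = 0.3600
  β: GS value = (0 - (-4)·0.3600 - (-3)·1.0000) / (11) = 0.4036;  β ← (1−ω)·1.0000 + ω·0.4036 = 0.5229
  γ: GS value = (-5 - (-4)·0.3600 - (3)·0.5229) / (11) = -0.4662;  γ ← (1−ω)·1.0000 + ω·-0.4662 = -0.1730

(0.3600, 0.5229, -0.1730)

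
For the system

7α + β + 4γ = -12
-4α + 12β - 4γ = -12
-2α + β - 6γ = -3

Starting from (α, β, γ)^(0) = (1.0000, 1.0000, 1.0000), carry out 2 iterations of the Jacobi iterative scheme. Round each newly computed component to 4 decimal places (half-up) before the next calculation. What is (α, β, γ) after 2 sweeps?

Iteration 1:
  α = (-12 - (1)·1.0000 - (4)·1.0000) / (7) = -2.4286
  β = (-12 - (-4)·1.0000 - (-4)·1.0000) / (12) = -0.3333
  γ = (-3 - (-2)·1.0000 - (1)·1.0000) / (-6) = 0.3333
Iteration 2:
  α = (-12 - (1)·-0.3333 - (4)·0.3333) / (7) = -1.8571
  β = (-12 - (-4)·-2.4286 - (-4)·0.3333) / (12) = -1.6984
  γ = (-3 - (-2)·-2.4286 - (1)·-0.3333) / (-6) = 1.2540

(-1.8571, -1.6984, 1.2540)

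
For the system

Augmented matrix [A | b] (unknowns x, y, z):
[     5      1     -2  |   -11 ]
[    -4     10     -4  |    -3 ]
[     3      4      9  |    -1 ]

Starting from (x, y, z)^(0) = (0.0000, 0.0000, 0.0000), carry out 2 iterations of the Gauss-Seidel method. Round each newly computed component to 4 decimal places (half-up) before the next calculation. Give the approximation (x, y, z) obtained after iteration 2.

(-1.5053, -0.4434, 0.5877)

Iteration 1:
  x = (-11 - (1)·0.0000 - (-2)·0.0000) / (5) = -2.2000
  y = (-3 - (-4)·-2.2000 - (-4)·0.0000) / (10) = -1.1800
  z = (-1 - (3)·-2.2000 - (4)·-1.1800) / (9) = 1.1467
Iteration 2:
  x = (-11 - (1)·-1.1800 - (-2)·1.1467) / (5) = -1.5053
  y = (-3 - (-4)·-1.5053 - (-4)·1.1467) / (10) = -0.4434
  z = (-1 - (3)·-1.5053 - (4)·-0.4434) / (9) = 0.5877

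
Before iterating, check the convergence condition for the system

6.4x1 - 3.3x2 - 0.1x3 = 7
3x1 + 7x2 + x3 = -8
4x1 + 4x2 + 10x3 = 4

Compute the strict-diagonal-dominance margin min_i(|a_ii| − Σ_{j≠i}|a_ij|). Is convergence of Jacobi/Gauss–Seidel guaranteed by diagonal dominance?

row 1: |6.4| − (3.3+0.1) = 3
row 2: |7| − (3+1) = 3
row 3: |10| − (4+4) = 2
minimum over rows = 2 → strictly diagonally dominant (convergence guaranteed)

2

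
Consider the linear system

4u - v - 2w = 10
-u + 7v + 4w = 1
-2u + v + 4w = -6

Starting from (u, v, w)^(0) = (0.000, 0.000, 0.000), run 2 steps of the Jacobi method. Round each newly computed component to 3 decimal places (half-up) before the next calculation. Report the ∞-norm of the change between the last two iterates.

Iteration 1:
  u = (10 - (-1)·0.000 - (-2)·0.000) / (4) = 2.500
  v = (1 - (-1)·0.000 - (4)·0.000) / (7) = 0.143
  w = (-6 - (-2)·0.000 - (1)·0.000) / (4) = -1.500
Iteration 2:
  u = (10 - (-1)·0.143 - (-2)·-1.500) / (4) = 1.786
  v = (1 - (-1)·2.500 - (4)·-1.500) / (7) = 1.357
  w = (-6 - (-2)·2.500 - (1)·0.143) / (4) = -0.286
Change: (-0.714, 1.214, 1.214) → max |·| = 1.214

1.214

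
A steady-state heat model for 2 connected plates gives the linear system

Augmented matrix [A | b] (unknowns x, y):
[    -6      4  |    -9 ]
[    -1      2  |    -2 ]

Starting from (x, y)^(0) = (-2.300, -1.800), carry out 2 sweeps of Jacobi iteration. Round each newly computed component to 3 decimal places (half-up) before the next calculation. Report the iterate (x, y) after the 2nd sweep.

Iteration 1:
  x = (-9 - (4)·-1.800) / (-6) = 0.300
  y = (-2 - (-1)·-2.300) / (2) = -2.150
Iteration 2:
  x = (-9 - (4)·-2.150) / (-6) = 0.067
  y = (-2 - (-1)·0.300) / (2) = -0.850

(0.067, -0.850)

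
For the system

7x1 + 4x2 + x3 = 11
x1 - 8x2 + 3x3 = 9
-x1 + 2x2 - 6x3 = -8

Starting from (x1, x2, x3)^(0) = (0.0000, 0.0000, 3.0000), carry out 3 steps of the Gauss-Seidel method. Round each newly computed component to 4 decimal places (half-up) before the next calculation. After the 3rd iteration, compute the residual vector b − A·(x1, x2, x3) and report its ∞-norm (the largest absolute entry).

Iteration 1:
  x1 = (11 - (4)·0.0000 - (1)·3.0000) / (7) = 1.1429
  x2 = (9 - (1)·1.1429 - (3)·3.0000) / (-8) = 0.1429
  x3 = (-8 - (-1)·1.1429 - (2)·0.1429) / (-6) = 1.1905
Iteration 2:
  x1 = (11 - (4)·0.1429 - (1)·1.1905) / (7) = 1.3197
  x2 = (9 - (1)·1.3197 - (3)·1.1905) / (-8) = -0.5136
  x3 = (-8 - (-1)·1.3197 - (2)·-0.5136) / (-6) = 0.9422
Iteration 3:
  x1 = (11 - (4)·-0.5136 - (1)·0.9422) / (7) = 1.7303
  x2 = (9 - (1)·1.7303 - (3)·0.9422) / (-8) = -0.5554
  x3 = (-8 - (-1)·1.7303 - (2)·-0.5554) / (-6) = 0.8598
Residual b − A·x = (0.2497, 0.2471, -0.0001); ∞-norm = 0.2497

0.2497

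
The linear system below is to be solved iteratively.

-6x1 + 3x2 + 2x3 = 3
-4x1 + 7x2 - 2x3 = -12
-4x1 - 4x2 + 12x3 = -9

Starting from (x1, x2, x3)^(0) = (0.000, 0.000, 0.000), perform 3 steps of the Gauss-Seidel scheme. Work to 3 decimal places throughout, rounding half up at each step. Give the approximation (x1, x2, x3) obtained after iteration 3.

Iteration 1:
  x1 = (3 - (3)·0.000 - (2)·0.000) / (-6) = -0.500
  x2 = (-12 - (-4)·-0.500 - (-2)·0.000) / (7) = -2.000
  x3 = (-9 - (-4)·-0.500 - (-4)·-2.000) / (12) = -1.583
Iteration 2:
  x1 = (3 - (3)·-2.000 - (2)·-1.583) / (-6) = -2.028
  x2 = (-12 - (-4)·-2.028 - (-2)·-1.583) / (7) = -3.325
  x3 = (-9 - (-4)·-2.028 - (-4)·-3.325) / (12) = -2.534
Iteration 3:
  x1 = (3 - (3)·-3.325 - (2)·-2.534) / (-6) = -3.007
  x2 = (-12 - (-4)·-3.007 - (-2)·-2.534) / (7) = -4.157
  x3 = (-9 - (-4)·-3.007 - (-4)·-4.157) / (12) = -3.138

(-3.007, -4.157, -3.138)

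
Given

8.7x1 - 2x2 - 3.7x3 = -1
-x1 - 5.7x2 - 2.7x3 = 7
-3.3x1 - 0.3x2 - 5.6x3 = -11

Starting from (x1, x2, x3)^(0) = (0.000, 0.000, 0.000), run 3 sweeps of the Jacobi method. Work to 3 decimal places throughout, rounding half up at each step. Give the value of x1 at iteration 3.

0.286

Iteration 1:
  x1 = (-1 - (-2)·0.000 - (-3.7)·0.000) / (8.7) = -0.115
  x2 = (7 - (-1)·0.000 - (-2.7)·0.000) / (-5.7) = -1.228
  x3 = (-11 - (-3.3)·0.000 - (-0.3)·0.000) / (-5.6) = 1.964
Iteration 2:
  x1 = (-1 - (-2)·-1.228 - (-3.7)·1.964) / (8.7) = 0.438
  x2 = (7 - (-1)·-0.115 - (-2.7)·1.964) / (-5.7) = -2.138
  x3 = (-11 - (-3.3)·-0.115 - (-0.3)·-1.228) / (-5.6) = 2.098
Iteration 3:
  x1 = (-1 - (-2)·-2.138 - (-3.7)·2.098) / (8.7) = 0.286
  x2 = (7 - (-1)·0.438 - (-2.7)·2.098) / (-5.7) = -2.299
  x3 = (-11 - (-3.3)·0.438 - (-0.3)·-2.138) / (-5.6) = 1.821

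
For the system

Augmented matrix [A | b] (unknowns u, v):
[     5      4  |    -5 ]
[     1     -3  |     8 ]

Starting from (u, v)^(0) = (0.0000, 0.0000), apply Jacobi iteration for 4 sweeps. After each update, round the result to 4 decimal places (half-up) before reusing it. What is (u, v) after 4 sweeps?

(0.8311, -2.2000)

Iteration 1:
  u = (-5 - (4)·0.0000) / (5) = -1.0000
  v = (8 - (1)·0.0000) / (-3) = -2.6667
Iteration 2:
  u = (-5 - (4)·-2.6667) / (5) = 1.1334
  v = (8 - (1)·-1.0000) / (-3) = -3.0000
Iteration 3:
  u = (-5 - (4)·-3.0000) / (5) = 1.4000
  v = (8 - (1)·1.1334) / (-3) = -2.2889
Iteration 4:
  u = (-5 - (4)·-2.2889) / (5) = 0.8311
  v = (8 - (1)·1.4000) / (-3) = -2.2000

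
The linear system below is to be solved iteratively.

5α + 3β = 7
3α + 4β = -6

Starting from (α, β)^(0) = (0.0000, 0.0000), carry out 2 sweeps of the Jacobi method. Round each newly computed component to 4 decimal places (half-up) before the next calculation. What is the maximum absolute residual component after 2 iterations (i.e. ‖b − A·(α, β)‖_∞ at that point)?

3.1500

Iteration 1:
  α = (7 - (3)·0.0000) / (5) = 1.4000
  β = (-6 - (3)·0.0000) / (4) = -1.5000
Iteration 2:
  α = (7 - (3)·-1.5000) / (5) = 2.3000
  β = (-6 - (3)·1.4000) / (4) = -2.5500
Residual b − A·x = (3.1500, -2.7000); ∞-norm = 3.1500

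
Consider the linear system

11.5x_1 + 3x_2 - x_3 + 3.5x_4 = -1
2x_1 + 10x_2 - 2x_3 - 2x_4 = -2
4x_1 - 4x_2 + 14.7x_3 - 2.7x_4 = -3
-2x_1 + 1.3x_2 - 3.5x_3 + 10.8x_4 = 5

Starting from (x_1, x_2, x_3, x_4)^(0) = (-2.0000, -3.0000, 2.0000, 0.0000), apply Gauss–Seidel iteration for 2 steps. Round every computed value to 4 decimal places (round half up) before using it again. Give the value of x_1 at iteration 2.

-0.2776

Iteration 1:
  x_1 = (-1 - (3)·-3.0000 - (-1)·2.0000 - (3.5)·0.0000) / (11.5) = 0.8696
  x_2 = (-2 - (2)·0.8696 - (-2)·2.0000 - (-2)·0.0000) / (10) = 0.0261
  x_3 = (-3 - (4)·0.8696 - (-4)·0.0261 - (-2.7)·0.0000) / (14.7) = -0.4336
  x_4 = (5 - (-2)·0.8696 - (1.3)·0.0261 - (-3.5)·-0.4336) / (10.8) = 0.4803
Iteration 2:
  x_1 = (-1 - (3)·0.0261 - (-1)·-0.4336 - (3.5)·0.4803) / (11.5) = -0.2776
  x_2 = (-2 - (2)·-0.2776 - (-2)·-0.4336 - (-2)·0.4803) / (10) = -0.1351
  x_3 = (-3 - (4)·-0.2776 - (-4)·-0.1351 - (-2.7)·0.4803) / (14.7) = -0.0771
  x_4 = (5 - (-2)·-0.2776 - (1.3)·-0.1351 - (-3.5)·-0.0771) / (10.8) = 0.4028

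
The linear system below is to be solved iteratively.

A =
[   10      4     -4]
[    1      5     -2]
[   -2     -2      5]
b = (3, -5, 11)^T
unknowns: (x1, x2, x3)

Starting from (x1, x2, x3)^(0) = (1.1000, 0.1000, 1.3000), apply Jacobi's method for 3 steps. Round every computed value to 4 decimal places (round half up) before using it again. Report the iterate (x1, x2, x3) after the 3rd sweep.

(1.2264, -0.4376, 2.8272)

Iteration 1:
  x1 = (3 - (4)·0.1000 - (-4)·1.3000) / (10) = 0.7800
  x2 = (-5 - (1)·1.1000 - (-2)·1.3000) / (5) = -0.7000
  x3 = (11 - (-2)·1.1000 - (-2)·0.1000) / (5) = 2.6800
Iteration 2:
  x1 = (3 - (4)·-0.7000 - (-4)·2.6800) / (10) = 1.6520
  x2 = (-5 - (1)·0.7800 - (-2)·2.6800) / (5) = -0.0840
  x3 = (11 - (-2)·0.7800 - (-2)·-0.7000) / (5) = 2.2320
Iteration 3:
  x1 = (3 - (4)·-0.0840 - (-4)·2.2320) / (10) = 1.2264
  x2 = (-5 - (1)·1.6520 - (-2)·2.2320) / (5) = -0.4376
  x3 = (11 - (-2)·1.6520 - (-2)·-0.0840) / (5) = 2.8272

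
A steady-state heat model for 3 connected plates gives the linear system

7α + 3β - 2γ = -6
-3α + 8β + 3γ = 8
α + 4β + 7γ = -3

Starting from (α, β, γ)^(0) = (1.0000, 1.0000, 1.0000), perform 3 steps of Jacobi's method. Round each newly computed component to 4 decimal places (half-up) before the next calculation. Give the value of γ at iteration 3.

Iteration 1:
  α = (-6 - (3)·1.0000 - (-2)·1.0000) / (7) = -1.0000
  β = (8 - (-3)·1.0000 - (3)·1.0000) / (8) = 1.0000
  γ = (-3 - (1)·1.0000 - (4)·1.0000) / (7) = -1.1429
Iteration 2:
  α = (-6 - (3)·1.0000 - (-2)·-1.1429) / (7) = -1.6123
  β = (8 - (-3)·-1.0000 - (3)·-1.1429) / (8) = 1.0536
  γ = (-3 - (1)·-1.0000 - (4)·1.0000) / (7) = -0.8571
Iteration 3:
  α = (-6 - (3)·1.0536 - (-2)·-0.8571) / (7) = -1.5536
  β = (8 - (-3)·-1.6123 - (3)·-0.8571) / (8) = 0.7168
  γ = (-3 - (1)·-1.6123 - (4)·1.0536) / (7) = -0.8003

-0.8003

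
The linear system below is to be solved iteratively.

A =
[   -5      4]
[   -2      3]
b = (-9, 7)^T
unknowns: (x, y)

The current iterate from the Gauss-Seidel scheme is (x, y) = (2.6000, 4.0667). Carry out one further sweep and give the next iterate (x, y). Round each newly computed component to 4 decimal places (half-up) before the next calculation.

One sweep:
  x = (-9 - (4)·4.0667) / (-5) = 5.0534
  y = (7 - (-2)·5.0534) / (3) = 5.7023

(5.0534, 5.7023)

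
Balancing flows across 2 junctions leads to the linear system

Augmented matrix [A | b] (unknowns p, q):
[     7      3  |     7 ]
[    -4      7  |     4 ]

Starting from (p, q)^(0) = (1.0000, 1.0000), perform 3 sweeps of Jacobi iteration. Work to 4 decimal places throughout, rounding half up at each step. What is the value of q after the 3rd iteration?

Iteration 1:
  p = (7 - (3)·1.0000) / (7) = 0.5714
  q = (4 - (-4)·1.0000) / (7) = 1.1429
Iteration 2:
  p = (7 - (3)·1.1429) / (7) = 0.5102
  q = (4 - (-4)·0.5714) / (7) = 0.8979
Iteration 3:
  p = (7 - (3)·0.8979) / (7) = 0.6152
  q = (4 - (-4)·0.5102) / (7) = 0.8630

0.8630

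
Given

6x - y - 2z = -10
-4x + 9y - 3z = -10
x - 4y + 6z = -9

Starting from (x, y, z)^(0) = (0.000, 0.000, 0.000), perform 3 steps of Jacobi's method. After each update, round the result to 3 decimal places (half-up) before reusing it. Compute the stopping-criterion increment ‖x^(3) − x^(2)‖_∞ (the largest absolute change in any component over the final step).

Iteration 1:
  x = (-10 - (-1)·0.000 - (-2)·0.000) / (6) = -1.667
  y = (-10 - (-4)·0.000 - (-3)·0.000) / (9) = -1.111
  z = (-9 - (1)·0.000 - (-4)·0.000) / (6) = -1.500
Iteration 2:
  x = (-10 - (-1)·-1.111 - (-2)·-1.500) / (6) = -2.352
  y = (-10 - (-4)·-1.667 - (-3)·-1.500) / (9) = -2.352
  z = (-9 - (1)·-1.667 - (-4)·-1.111) / (6) = -1.963
Iteration 3:
  x = (-10 - (-1)·-2.352 - (-2)·-1.963) / (6) = -2.713
  y = (-10 - (-4)·-2.352 - (-3)·-1.963) / (9) = -2.811
  z = (-9 - (1)·-2.352 - (-4)·-2.352) / (6) = -2.676
Change: (-0.361, -0.459, -0.713) → max |·| = 0.713

0.713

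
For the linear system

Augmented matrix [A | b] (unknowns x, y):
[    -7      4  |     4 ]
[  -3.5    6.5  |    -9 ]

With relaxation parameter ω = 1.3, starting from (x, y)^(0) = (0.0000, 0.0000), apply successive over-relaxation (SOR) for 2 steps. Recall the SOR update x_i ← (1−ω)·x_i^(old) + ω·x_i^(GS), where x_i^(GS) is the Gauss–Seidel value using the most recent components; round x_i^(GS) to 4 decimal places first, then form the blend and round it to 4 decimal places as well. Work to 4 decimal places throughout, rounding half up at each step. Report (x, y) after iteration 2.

(-2.2434, -2.6744)

Iteration 1:
  x: GS value = (4 - (4)·0.0000) / (-7) = -0.5714;  x ← (1−ω)·0.0000 + ω·-0.5714 = -0.7428
  y: GS value = (-9 - (-3.5)·-0.7428) / (6.5) = -1.7846;  y ← (1−ω)·0.0000 + ω·-1.7846 = -2.3200
Iteration 2:
  x: GS value = (4 - (4)·-2.3200) / (-7) = -1.8971;  x ← (1−ω)·-0.7428 + ω·-1.8971 = -2.2434
  y: GS value = (-9 - (-3.5)·-2.2434) / (6.5) = -2.5926;  y ← (1−ω)·-2.3200 + ω·-2.5926 = -2.6744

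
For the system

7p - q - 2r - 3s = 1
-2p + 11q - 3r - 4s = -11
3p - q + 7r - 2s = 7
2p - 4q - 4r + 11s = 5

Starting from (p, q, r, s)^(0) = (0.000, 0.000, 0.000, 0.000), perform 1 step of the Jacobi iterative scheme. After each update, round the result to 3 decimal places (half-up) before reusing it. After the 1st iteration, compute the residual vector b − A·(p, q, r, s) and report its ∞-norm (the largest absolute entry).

5.106

Iteration 1:
  p = (1 - (-1)·0.000 - (-2)·0.000 - (-3)·0.000) / (7) = 0.143
  q = (-11 - (-2)·0.000 - (-3)·0.000 - (-4)·0.000) / (11) = -1.000
  r = (7 - (3)·0.000 - (-1)·0.000 - (-2)·0.000) / (7) = 1.000
  s = (5 - (2)·0.000 - (-4)·0.000 - (-4)·0.000) / (11) = 0.455
Residual b − A·x = (2.364, 5.106, -0.519, -0.291); ∞-norm = 5.106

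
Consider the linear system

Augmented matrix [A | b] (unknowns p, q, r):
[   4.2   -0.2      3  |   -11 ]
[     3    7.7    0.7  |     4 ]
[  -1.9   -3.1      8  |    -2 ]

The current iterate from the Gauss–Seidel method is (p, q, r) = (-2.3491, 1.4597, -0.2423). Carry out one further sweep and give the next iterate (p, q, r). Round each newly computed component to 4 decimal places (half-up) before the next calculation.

One sweep:
  p = (-11 - (-0.2)·1.4597 - (3)·-0.2423) / (4.2) = -2.3765
  q = (4 - (3)·-2.3765 - (0.7)·-0.2423) / (7.7) = 1.4674
  r = (-2 - (-1.9)·-2.3765 - (-3.1)·1.4674) / (8) = -0.2458

(-2.3765, 1.4674, -0.2458)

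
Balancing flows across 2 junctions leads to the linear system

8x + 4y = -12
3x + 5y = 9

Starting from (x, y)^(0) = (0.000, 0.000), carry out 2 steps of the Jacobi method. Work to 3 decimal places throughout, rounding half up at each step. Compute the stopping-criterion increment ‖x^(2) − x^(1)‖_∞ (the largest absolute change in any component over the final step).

Iteration 1:
  x = (-12 - (4)·0.000) / (8) = -1.500
  y = (9 - (3)·0.000) / (5) = 1.800
Iteration 2:
  x = (-12 - (4)·1.800) / (8) = -2.400
  y = (9 - (3)·-1.500) / (5) = 2.700
Change: (-0.900, 0.900) → max |·| = 0.900

0.900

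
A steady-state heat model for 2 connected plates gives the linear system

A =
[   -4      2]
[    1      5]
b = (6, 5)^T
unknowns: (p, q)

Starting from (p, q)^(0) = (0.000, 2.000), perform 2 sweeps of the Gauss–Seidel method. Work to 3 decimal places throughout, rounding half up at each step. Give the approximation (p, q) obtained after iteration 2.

Iteration 1:
  p = (6 - (2)·2.000) / (-4) = -0.500
  q = (5 - (1)·-0.500) / (5) = 1.100
Iteration 2:
  p = (6 - (2)·1.100) / (-4) = -0.950
  q = (5 - (1)·-0.950) / (5) = 1.190

(-0.950, 1.190)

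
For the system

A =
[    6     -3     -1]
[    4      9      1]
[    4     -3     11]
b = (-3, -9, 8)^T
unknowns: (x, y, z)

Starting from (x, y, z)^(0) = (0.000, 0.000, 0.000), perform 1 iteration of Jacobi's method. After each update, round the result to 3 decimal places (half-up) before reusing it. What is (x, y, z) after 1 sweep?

(-0.500, -1.000, 0.727)

Iteration 1:
  x = (-3 - (-3)·0.000 - (-1)·0.000) / (6) = -0.500
  y = (-9 - (4)·0.000 - (1)·0.000) / (9) = -1.000
  z = (8 - (4)·0.000 - (-3)·0.000) / (11) = 0.727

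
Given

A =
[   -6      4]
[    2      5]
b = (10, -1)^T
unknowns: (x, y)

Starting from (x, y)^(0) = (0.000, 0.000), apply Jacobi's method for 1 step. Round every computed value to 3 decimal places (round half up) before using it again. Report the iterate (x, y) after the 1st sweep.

Iteration 1:
  x = (10 - (4)·0.000) / (-6) = -1.667
  y = (-1 - (2)·0.000) / (5) = -0.200

(-1.667, -0.200)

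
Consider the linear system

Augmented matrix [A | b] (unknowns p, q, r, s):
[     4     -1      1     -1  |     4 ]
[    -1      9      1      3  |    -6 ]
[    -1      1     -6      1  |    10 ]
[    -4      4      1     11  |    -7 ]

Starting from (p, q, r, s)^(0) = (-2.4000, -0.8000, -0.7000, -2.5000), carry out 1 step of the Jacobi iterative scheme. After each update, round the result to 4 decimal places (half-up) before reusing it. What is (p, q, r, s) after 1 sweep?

Iteration 1:
  p = (4 - (-1)·-0.8000 - (1)·-0.7000 - (-1)·-2.5000) / (4) = 0.3500
  q = (-6 - (-1)·-2.4000 - (1)·-0.7000 - (3)·-2.5000) / (9) = -0.0222
  r = (10 - (-1)·-2.4000 - (1)·-0.8000 - (1)·-2.5000) / (-6) = -1.8167
  s = (-7 - (-4)·-2.4000 - (4)·-0.8000 - (1)·-0.7000) / (11) = -1.1545

(0.3500, -0.0222, -1.8167, -1.1545)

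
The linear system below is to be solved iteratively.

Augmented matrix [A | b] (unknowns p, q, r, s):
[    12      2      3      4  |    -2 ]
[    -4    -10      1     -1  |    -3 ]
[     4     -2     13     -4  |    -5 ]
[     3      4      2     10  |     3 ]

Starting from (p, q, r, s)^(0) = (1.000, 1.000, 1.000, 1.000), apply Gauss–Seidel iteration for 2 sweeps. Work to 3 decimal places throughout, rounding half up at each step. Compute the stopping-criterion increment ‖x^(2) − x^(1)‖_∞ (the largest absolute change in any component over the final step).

Iteration 1:
  p = (-2 - (2)·1.000 - (3)·1.000 - (4)·1.000) / (12) = -0.917
  q = (-3 - (-4)·-0.917 - (1)·1.000 - (-1)·1.000) / (-10) = 0.667
  r = (-5 - (4)·-0.917 - (-2)·0.667 - (-4)·1.000) / (13) = 0.308
  s = (3 - (3)·-0.917 - (4)·0.667 - (2)·0.308) / (10) = 0.247
Iteration 2:
  p = (-2 - (2)·0.667 - (3)·0.308 - (4)·0.247) / (12) = -0.437
  q = (-3 - (-4)·-0.437 - (1)·0.308 - (-1)·0.247) / (-10) = 0.481
  r = (-5 - (4)·-0.437 - (-2)·0.481 - (-4)·0.247) / (13) = -0.100
  s = (3 - (3)·-0.437 - (4)·0.481 - (2)·-0.100) / (10) = 0.259
Change: (0.480, -0.186, -0.408, 0.012) → max |·| = 0.480

0.480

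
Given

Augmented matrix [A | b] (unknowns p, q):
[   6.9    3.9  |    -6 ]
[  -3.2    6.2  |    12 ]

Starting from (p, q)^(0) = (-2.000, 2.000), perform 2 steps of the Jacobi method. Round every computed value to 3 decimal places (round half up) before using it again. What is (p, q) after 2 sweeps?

Iteration 1:
  p = (-6 - (3.9)·2.000) / (6.9) = -2.000
  q = (12 - (-3.2)·-2.000) / (6.2) = 0.903
Iteration 2:
  p = (-6 - (3.9)·0.903) / (6.9) = -1.380
  q = (12 - (-3.2)·-2.000) / (6.2) = 0.903

(-1.380, 0.903)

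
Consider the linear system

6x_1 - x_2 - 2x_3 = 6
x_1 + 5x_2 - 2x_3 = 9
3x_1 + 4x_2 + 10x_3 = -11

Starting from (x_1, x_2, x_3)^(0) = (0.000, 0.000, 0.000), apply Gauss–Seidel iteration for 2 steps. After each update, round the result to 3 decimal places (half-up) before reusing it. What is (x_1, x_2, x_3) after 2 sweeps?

(0.587, 0.867, -1.623)

Iteration 1:
  x_1 = (6 - (-1)·0.000 - (-2)·0.000) / (6) = 1.000
  x_2 = (9 - (1)·1.000 - (-2)·0.000) / (5) = 1.600
  x_3 = (-11 - (3)·1.000 - (4)·1.600) / (10) = -2.040
Iteration 2:
  x_1 = (6 - (-1)·1.600 - (-2)·-2.040) / (6) = 0.587
  x_2 = (9 - (1)·0.587 - (-2)·-2.040) / (5) = 0.867
  x_3 = (-11 - (3)·0.587 - (4)·0.867) / (10) = -1.623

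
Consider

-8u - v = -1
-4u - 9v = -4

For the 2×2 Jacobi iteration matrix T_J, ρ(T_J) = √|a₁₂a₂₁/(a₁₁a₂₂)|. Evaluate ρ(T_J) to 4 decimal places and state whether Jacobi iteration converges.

a₁₂a₂₁/(a₁₁a₂₂) = (-1)·(-4) / ((-8)·(-9)) = 0.055556
ρ = √|0.055556| = √0.055556 = 0.2357
ρ < 1, so Jacobi converges

0.2357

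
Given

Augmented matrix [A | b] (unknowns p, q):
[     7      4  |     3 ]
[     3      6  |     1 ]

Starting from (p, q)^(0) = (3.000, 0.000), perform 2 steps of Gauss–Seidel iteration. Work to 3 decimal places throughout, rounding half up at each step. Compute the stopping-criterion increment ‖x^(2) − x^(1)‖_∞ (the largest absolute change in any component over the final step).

0.027

Iteration 1:
  p = (3 - (4)·0.000) / (7) = 0.429
  q = (1 - (3)·0.429) / (6) = -0.048
Iteration 2:
  p = (3 - (4)·-0.048) / (7) = 0.456
  q = (1 - (3)·0.456) / (6) = -0.061
Change: (0.027, -0.013) → max |·| = 0.027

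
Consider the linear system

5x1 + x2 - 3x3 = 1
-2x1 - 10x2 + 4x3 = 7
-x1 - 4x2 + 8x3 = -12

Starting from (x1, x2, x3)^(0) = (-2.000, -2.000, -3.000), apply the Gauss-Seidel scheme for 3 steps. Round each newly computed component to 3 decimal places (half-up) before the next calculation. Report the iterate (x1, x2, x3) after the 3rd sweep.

Iteration 1:
  x1 = (1 - (1)·-2.000 - (-3)·-3.000) / (5) = -1.200
  x2 = (7 - (-2)·-1.200 - (4)·-3.000) / (-10) = -1.660
  x3 = (-12 - (-1)·-1.200 - (-4)·-1.660) / (8) = -2.480
Iteration 2:
  x1 = (1 - (1)·-1.660 - (-3)·-2.480) / (5) = -0.956
  x2 = (7 - (-2)·-0.956 - (4)·-2.480) / (-10) = -1.501
  x3 = (-12 - (-1)·-0.956 - (-4)·-1.501) / (8) = -2.370
Iteration 3:
  x1 = (1 - (1)·-1.501 - (-3)·-2.370) / (5) = -0.922
  x2 = (7 - (-2)·-0.922 - (4)·-2.370) / (-10) = -1.464
  x3 = (-12 - (-1)·-0.922 - (-4)·-1.464) / (8) = -2.347

(-0.922, -1.464, -2.347)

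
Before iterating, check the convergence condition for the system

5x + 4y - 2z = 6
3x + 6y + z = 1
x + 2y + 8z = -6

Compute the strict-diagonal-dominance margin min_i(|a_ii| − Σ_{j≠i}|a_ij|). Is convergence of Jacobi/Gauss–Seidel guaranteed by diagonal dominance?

row 1: |5| − (4+2) = -1
row 2: |6| − (3+1) = 2
row 3: |8| − (1+2) = 5
minimum over rows = -1 → not strictly diagonally dominant

-1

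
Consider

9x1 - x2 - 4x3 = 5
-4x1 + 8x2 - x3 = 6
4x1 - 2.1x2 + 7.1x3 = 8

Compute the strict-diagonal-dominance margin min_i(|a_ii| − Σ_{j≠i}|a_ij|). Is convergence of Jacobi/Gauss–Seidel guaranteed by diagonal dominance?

1

row 1: |9| − (1+4) = 4
row 2: |8| − (4+1) = 3
row 3: |7.1| − (4+2.1) = 1
minimum over rows = 1 → strictly diagonally dominant (convergence guaranteed)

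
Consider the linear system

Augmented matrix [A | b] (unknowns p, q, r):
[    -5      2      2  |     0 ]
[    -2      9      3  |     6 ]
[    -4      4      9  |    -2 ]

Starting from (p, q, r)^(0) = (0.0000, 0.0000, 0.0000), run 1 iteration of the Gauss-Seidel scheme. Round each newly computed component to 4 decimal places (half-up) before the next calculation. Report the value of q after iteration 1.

0.6667

Iteration 1:
  p = (0 - (2)·0.0000 - (2)·0.0000) / (-5) = 0.0000
  q = (6 - (-2)·0.0000 - (3)·0.0000) / (9) = 0.6667
  r = (-2 - (-4)·0.0000 - (4)·0.6667) / (9) = -0.5185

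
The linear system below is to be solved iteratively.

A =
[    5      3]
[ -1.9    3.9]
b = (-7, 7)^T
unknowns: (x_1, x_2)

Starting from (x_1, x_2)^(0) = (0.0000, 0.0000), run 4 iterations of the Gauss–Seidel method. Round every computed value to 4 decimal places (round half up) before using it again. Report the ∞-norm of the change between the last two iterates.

Iteration 1:
  x_1 = (-7 - (3)·0.0000) / (5) = -1.4000
  x_2 = (7 - (-1.9)·-1.4000) / (3.9) = 1.1128
Iteration 2:
  x_1 = (-7 - (3)·1.1128) / (5) = -2.0677
  x_2 = (7 - (-1.9)·-2.0677) / (3.9) = 0.7875
Iteration 3:
  x_1 = (-7 - (3)·0.7875) / (5) = -1.8725
  x_2 = (7 - (-1.9)·-1.8725) / (3.9) = 0.8826
Iteration 4:
  x_1 = (-7 - (3)·0.8826) / (5) = -1.9296
  x_2 = (7 - (-1.9)·-1.9296) / (3.9) = 0.8548
Change: (-0.0571, -0.0278) → max |·| = 0.0571

0.0571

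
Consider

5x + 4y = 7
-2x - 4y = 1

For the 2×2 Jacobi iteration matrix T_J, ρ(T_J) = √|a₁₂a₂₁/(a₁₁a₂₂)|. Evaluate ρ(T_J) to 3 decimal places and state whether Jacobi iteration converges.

0.632

a₁₂a₂₁/(a₁₁a₂₂) = (4)·(-2) / ((5)·(-4)) = 0.400000
ρ = √|0.400000| = √0.400000 = 0.632
ρ < 1, so Jacobi converges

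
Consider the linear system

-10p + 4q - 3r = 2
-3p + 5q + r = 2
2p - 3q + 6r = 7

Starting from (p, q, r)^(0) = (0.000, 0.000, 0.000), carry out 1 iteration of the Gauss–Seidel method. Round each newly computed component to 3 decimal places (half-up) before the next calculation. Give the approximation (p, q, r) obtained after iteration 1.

(-0.200, 0.280, 1.373)

Iteration 1:
  p = (2 - (4)·0.000 - (-3)·0.000) / (-10) = -0.200
  q = (2 - (-3)·-0.200 - (1)·0.000) / (5) = 0.280
  r = (7 - (2)·-0.200 - (-3)·0.280) / (6) = 1.373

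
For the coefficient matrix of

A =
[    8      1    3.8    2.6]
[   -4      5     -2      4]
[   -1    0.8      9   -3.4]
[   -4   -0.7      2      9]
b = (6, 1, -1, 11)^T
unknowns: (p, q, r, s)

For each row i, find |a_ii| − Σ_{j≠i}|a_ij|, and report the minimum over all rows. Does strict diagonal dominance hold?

row 1: |8| − (1+3.8+2.6) = 0.6
row 2: |5| − (4+2+4) = -5
row 3: |9| − (1+0.8+3.4) = 3.8
row 4: |9| − (4+0.7+2) = 2.3
minimum over rows = -5 → not strictly diagonally dominant

-5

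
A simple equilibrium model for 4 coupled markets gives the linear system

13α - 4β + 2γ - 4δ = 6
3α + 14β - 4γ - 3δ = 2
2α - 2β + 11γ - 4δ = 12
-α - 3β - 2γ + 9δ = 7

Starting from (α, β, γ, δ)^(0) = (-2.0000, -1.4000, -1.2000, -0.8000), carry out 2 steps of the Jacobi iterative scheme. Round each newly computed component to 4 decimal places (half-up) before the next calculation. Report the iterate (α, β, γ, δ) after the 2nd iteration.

Iteration 1:
  α = (6 - (-4)·-1.4000 - (2)·-1.2000 - (-4)·-0.8000) / (13) = -0.0308
  β = (2 - (3)·-2.0000 - (-4)·-1.2000 - (-3)·-0.8000) / (14) = 0.0571
  γ = (12 - (2)·-2.0000 - (-2)·-1.4000 - (-4)·-0.8000) / (11) = 0.9091
  δ = (7 - (-1)·-2.0000 - (-3)·-1.4000 - (-2)·-1.2000) / (9) = -0.1778
Iteration 2:
  α = (6 - (-4)·0.0571 - (2)·0.9091 - (-4)·-0.1778) / (13) = 0.2845
  β = (2 - (3)·-0.0308 - (-4)·0.9091 - (-3)·-0.1778) / (14) = 0.3711
  γ = (12 - (2)·-0.0308 - (-2)·0.0571 - (-4)·-0.1778) / (11) = 1.0422
  δ = (7 - (-1)·-0.0308 - (-3)·0.0571 - (-2)·0.9091) / (9) = 0.9954

(0.2845, 0.3711, 1.0422, 0.9954)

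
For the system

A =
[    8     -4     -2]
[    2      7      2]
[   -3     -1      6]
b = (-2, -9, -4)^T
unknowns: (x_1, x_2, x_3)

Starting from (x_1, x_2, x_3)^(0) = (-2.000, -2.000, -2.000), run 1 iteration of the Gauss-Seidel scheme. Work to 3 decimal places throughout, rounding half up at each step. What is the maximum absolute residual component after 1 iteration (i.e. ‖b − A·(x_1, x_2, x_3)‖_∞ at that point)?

Iteration 1:
  x_1 = (-2 - (-4)·-2.000 - (-2)·-2.000) / (8) = -1.750
  x_2 = (-9 - (2)·-1.750 - (2)·-2.000) / (7) = -0.214
  x_3 = (-4 - (-3)·-1.750 - (-1)·-0.214) / (6) = -1.577
Residual b − A·x = (7.990, -0.848, -0.002); ∞-norm = 7.990

7.990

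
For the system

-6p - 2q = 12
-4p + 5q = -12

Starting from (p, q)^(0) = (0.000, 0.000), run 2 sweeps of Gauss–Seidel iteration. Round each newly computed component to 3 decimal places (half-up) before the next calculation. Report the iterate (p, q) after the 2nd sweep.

Iteration 1:
  p = (12 - (-2)·0.000) / (-6) = -2.000
  q = (-12 - (-4)·-2.000) / (5) = -4.000
Iteration 2:
  p = (12 - (-2)·-4.000) / (-6) = -0.667
  q = (-12 - (-4)·-0.667) / (5) = -2.934

(-0.667, -2.934)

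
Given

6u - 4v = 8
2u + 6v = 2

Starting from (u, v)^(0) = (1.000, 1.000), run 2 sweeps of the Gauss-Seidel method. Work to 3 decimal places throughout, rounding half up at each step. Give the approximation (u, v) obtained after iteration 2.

(1.111, -0.037)

Iteration 1:
  u = (8 - (-4)·1.000) / (6) = 2.000
  v = (2 - (2)·2.000) / (6) = -0.333
Iteration 2:
  u = (8 - (-4)·-0.333) / (6) = 1.111
  v = (2 - (2)·1.111) / (6) = -0.037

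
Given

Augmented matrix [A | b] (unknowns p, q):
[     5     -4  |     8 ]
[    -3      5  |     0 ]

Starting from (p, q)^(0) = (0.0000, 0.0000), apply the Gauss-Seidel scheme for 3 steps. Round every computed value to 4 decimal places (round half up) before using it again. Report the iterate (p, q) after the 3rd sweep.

Iteration 1:
  p = (8 - (-4)·0.0000) / (5) = 1.6000
  q = (0 - (-3)·1.6000) / (5) = 0.9600
Iteration 2:
  p = (8 - (-4)·0.9600) / (5) = 2.3680
  q = (0 - (-3)·2.3680) / (5) = 1.4208
Iteration 3:
  p = (8 - (-4)·1.4208) / (5) = 2.7366
  q = (0 - (-3)·2.7366) / (5) = 1.6420

(2.7366, 1.6420)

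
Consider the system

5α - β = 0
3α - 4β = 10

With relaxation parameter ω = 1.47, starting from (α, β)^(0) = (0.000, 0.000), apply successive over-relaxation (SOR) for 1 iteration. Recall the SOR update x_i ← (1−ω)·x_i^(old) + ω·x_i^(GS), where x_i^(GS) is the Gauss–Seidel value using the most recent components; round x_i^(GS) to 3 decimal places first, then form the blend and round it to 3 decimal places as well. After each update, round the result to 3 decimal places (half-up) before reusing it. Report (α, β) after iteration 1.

(0.000, -3.675)

Iteration 1:
  α: GS value = (0 - (-1)·0.000) / (5) = 0.000;  α ← (1−ω)·0.000 + ω·0.000 = 0.000
  β: GS value = (10 - (3)·0.000) / (-4) = -2.500;  β ← (1−ω)·0.000 + ω·-2.500 = -3.675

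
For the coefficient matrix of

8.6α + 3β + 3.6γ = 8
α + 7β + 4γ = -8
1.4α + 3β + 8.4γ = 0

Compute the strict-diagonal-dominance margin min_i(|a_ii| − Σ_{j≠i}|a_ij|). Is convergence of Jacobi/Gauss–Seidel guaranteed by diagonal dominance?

2

row 1: |8.6| − (3+3.6) = 2
row 2: |7| − (1+4) = 2
row 3: |8.4| − (1.4+3) = 4
minimum over rows = 2 → strictly diagonally dominant (convergence guaranteed)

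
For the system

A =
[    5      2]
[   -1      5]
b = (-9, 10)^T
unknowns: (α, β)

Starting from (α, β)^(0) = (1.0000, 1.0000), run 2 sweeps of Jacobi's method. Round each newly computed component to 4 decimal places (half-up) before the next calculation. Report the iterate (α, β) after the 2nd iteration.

(-2.6800, 1.5600)

Iteration 1:
  α = (-9 - (2)·1.0000) / (5) = -2.2000
  β = (10 - (-1)·1.0000) / (5) = 2.2000
Iteration 2:
  α = (-9 - (2)·2.2000) / (5) = -2.6800
  β = (10 - (-1)·-2.2000) / (5) = 1.5600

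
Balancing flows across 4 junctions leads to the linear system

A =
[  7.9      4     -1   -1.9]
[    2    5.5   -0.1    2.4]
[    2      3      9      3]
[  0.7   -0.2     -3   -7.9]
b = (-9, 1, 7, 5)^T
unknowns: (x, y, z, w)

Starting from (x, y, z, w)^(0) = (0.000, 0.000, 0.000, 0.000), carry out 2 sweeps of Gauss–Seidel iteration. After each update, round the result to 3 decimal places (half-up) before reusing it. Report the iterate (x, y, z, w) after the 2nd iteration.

(-1.592, 1.241, 1.073, -1.213)

Iteration 1:
  x = (-9 - (4)·0.000 - (-1)·0.000 - (-1.9)·0.000) / (7.9) = -1.139
  y = (1 - (2)·-1.139 - (-0.1)·0.000 - (2.4)·0.000) / (5.5) = 0.596
  z = (7 - (2)·-1.139 - (3)·0.596 - (3)·0.000) / (9) = 0.832
  w = (5 - (0.7)·-1.139 - (-0.2)·0.596 - (-3)·0.832) / (-7.9) = -1.065
Iteration 2:
  x = (-9 - (4)·0.596 - (-1)·0.832 - (-1.9)·-1.065) / (7.9) = -1.592
  y = (1 - (2)·-1.592 - (-0.1)·0.832 - (2.4)·-1.065) / (5.5) = 1.241
  z = (7 - (2)·-1.592 - (3)·1.241 - (3)·-1.065) / (9) = 1.073
  w = (5 - (0.7)·-1.592 - (-0.2)·1.241 - (-3)·1.073) / (-7.9) = -1.213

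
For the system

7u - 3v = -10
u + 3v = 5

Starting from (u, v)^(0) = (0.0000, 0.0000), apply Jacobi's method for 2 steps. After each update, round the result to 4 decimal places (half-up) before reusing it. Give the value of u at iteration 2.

Iteration 1:
  u = (-10 - (-3)·0.0000) / (7) = -1.4286
  v = (5 - (1)·0.0000) / (3) = 1.6667
Iteration 2:
  u = (-10 - (-3)·1.6667) / (7) = -0.7143
  v = (5 - (1)·-1.4286) / (3) = 2.1429

-0.7143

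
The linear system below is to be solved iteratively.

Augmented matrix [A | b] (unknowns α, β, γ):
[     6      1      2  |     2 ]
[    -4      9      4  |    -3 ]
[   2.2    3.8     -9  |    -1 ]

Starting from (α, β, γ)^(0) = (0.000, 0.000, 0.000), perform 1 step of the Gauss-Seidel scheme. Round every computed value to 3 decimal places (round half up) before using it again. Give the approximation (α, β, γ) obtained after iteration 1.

(0.333, -0.185, 0.114)

Iteration 1:
  α = (2 - (1)·0.000 - (2)·0.000) / (6) = 0.333
  β = (-3 - (-4)·0.333 - (4)·0.000) / (9) = -0.185
  γ = (-1 - (2.2)·0.333 - (3.8)·-0.185) / (-9) = 0.114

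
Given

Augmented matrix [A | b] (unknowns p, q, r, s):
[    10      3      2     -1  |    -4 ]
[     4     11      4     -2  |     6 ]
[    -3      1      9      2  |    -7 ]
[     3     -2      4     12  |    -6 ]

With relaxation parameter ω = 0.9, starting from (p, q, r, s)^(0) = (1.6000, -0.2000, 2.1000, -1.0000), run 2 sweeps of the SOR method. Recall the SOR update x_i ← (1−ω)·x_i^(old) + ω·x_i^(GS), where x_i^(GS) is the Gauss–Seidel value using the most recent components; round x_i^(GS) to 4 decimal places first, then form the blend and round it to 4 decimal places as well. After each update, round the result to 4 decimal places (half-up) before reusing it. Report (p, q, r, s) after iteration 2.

(-0.3181, 0.6771, -0.8484, -0.0525)

Iteration 1:
  p: GS value = (-4 - (3)·-0.2000 - (2)·2.1000 - (-1)·-1.0000) / (10) = -0.8600;  p ← (1−ω)·1.6000 + ω·-0.8600 = -0.6140
  q: GS value = (6 - (4)·-0.6140 - (4)·2.1000 - (-2)·-1.0000) / (11) = -0.1767;  q ← (1−ω)·-0.2000 + ω·-0.1767 = -0.1790
  r: GS value = (-7 - (-3)·-0.6140 - (1)·-0.1790 - (2)·-1.0000) / (9) = -0.7403;  r ← (1−ω)·2.1000 + ω·-0.7403 = -0.4563
  s: GS value = (-6 - (3)·-0.6140 - (-2)·-0.1790 - (4)·-0.4563) / (12) = -0.2242;  s ← (1−ω)·-1.0000 + ω·-0.2242 = -0.3018
Iteration 2:
  p: GS value = (-4 - (3)·-0.1790 - (2)·-0.4563 - (-1)·-0.3018) / (10) = -0.2852;  p ← (1−ω)·-0.6140 + ω·-0.2852 = -0.3181
  q: GS value = (6 - (4)·-0.3181 - (4)·-0.4563 - (-2)·-0.3018) / (11) = 0.7722;  q ← (1−ω)·-0.1790 + ω·0.7722 = 0.6771
  r: GS value = (-7 - (-3)·-0.3181 - (1)·0.6771 - (2)·-0.3018) / (9) = -0.8920;  r ← (1−ω)·-0.4563 + ω·-0.8920 = -0.8484
  s: GS value = (-6 - (3)·-0.3181 - (-2)·0.6771 - (4)·-0.8484) / (12) = -0.0248;  s ← (1−ω)·-0.3018 + ω·-0.0248 = -0.0525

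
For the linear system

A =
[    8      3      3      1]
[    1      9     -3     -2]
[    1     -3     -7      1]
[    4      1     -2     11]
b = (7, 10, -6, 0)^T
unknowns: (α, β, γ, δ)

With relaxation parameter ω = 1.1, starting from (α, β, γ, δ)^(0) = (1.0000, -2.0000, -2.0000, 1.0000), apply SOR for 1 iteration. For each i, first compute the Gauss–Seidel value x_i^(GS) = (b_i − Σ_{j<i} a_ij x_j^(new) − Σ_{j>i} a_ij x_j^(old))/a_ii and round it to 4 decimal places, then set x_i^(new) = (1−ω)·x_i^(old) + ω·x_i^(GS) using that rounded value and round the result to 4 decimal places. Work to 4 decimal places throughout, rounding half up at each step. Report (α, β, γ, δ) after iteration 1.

(2.3750, 0.6431, 1.3701, -0.8403)

Iteration 1:
  α: GS value = (7 - (3)·-2.0000 - (3)·-2.0000 - (1)·1.0000) / (8) = 2.2500;  α ← (1−ω)·1.0000 + ω·2.2500 = 2.3750
  β: GS value = (10 - (1)·2.3750 - (-3)·-2.0000 - (-2)·1.0000) / (9) = 0.4028;  β ← (1−ω)·-2.0000 + ω·0.4028 = 0.6431
  γ: GS value = (-6 - (1)·2.3750 - (-3)·0.6431 - (1)·1.0000) / (-7) = 1.0637;  γ ← (1−ω)·-2.0000 + ω·1.0637 = 1.3701
  δ: GS value = (0 - (4)·2.3750 - (1)·0.6431 - (-2)·1.3701) / (11) = -0.6730;  δ ← (1−ω)·1.0000 + ω·-0.6730 = -0.8403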